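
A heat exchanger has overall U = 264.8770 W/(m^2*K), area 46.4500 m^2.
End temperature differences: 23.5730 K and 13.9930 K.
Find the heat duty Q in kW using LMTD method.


LMTD = 18.3685 K
Q = 264.8770 * 46.4500 * 18.3685 = 225997.6220 W = 225.9976 kW

225.9976 kW


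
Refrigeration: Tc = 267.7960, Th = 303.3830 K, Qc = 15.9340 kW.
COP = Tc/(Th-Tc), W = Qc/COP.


COP = 267.7960 / 35.5870 = 7.5251
W = 15.9340 / 7.5251 = 2.1174 kW

COP = 7.5251, W = 2.1174 kW


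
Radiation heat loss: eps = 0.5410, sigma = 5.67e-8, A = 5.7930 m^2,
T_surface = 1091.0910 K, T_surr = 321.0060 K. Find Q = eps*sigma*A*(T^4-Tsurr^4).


T^4 = 1.4172e+12
Tsurr^4 = 1.0618e+10
Q = 0.5410 * 5.67e-8 * 5.7930 * 1.4066e+12 = 249954.9143 W

249954.9143 W


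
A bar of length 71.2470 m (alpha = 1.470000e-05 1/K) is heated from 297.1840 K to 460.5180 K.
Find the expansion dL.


dT = 163.3340 K
dL = 1.470000e-05 * 71.2470 * 163.3340 = 0.171065 m
L_final = 71.418065 m

dL = 0.171065 m


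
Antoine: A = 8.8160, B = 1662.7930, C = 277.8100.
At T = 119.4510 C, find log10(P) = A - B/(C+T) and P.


C+T = 397.2610
B/(C+T) = 4.1856
log10(P) = 8.8160 - 4.1856 = 4.6304
P = 10^4.6304 = 42692.9638 mmHg

42692.9638 mmHg


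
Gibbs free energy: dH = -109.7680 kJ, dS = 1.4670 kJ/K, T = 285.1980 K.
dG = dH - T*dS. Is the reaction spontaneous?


T*dS = 285.1980 * 1.4670 = 418.3855 kJ
dG = -109.7680 - 418.3855 = -528.1535 kJ (spontaneous)

dG = -528.1535 kJ, spontaneous


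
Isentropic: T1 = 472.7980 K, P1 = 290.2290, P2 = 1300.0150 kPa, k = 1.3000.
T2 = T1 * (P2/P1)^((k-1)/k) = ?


(k-1)/k = 0.2308
(P2/P1)^exp = 1.4134
T2 = 472.7980 * 1.4134 = 668.2736 K

668.2736 K


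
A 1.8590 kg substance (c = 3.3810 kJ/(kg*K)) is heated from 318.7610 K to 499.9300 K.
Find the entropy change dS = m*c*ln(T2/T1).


T2/T1 = 1.5684
ln(T2/T1) = 0.4500
dS = 1.8590 * 3.3810 * 0.4500 = 2.8285 kJ/K

2.8285 kJ/K


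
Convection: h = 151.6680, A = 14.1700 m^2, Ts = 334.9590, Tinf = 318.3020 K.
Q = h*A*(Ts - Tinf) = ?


dT = 16.6570 K
Q = 151.6680 * 14.1700 * 16.6570 = 35798.1510 W

35798.1510 W


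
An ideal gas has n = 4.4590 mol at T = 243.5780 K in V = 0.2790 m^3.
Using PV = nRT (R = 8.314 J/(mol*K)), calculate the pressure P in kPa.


P = nRT/V = 4.4590 * 8.314 * 243.5780 / 0.2790
= 9029.9543 / 0.2790 = 32365.4276 Pa = 32.3654 kPa

32.3654 kPa


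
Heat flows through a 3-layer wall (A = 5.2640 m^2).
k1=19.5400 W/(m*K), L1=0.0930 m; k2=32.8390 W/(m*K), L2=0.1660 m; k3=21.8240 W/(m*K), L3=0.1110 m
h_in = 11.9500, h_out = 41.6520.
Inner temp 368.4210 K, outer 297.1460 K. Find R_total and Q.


R_conv_in = 1/(11.9500*5.2640) = 0.0159
R_1 = 0.0930/(19.5400*5.2640) = 0.0009
R_2 = 0.1660/(32.8390*5.2640) = 0.0010
R_3 = 0.1110/(21.8240*5.2640) = 0.0010
R_conv_out = 1/(41.6520*5.2640) = 0.0046
R_total = 0.0233 K/W
Q = 71.2750 / 0.0233 = 3060.5141 W

R_total = 0.0233 K/W, Q = 3060.5141 W


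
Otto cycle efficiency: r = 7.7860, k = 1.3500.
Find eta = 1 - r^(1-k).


r^(k-1) = 2.0510
eta = 1 - 1/2.0510 = 0.5124 = 51.2427%

51.2427%


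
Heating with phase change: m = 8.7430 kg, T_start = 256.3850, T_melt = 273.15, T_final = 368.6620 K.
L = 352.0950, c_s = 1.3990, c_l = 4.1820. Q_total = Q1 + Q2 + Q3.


Q1 (sensible, solid) = 8.7430 * 1.3990 * 16.7650 = 205.0604 kJ
Q2 (latent) = 8.7430 * 352.0950 = 3078.3666 kJ
Q3 (sensible, liquid) = 8.7430 * 4.1820 * 95.5120 = 3492.2268 kJ
Q_total = 6775.6538 kJ

6775.6538 kJ


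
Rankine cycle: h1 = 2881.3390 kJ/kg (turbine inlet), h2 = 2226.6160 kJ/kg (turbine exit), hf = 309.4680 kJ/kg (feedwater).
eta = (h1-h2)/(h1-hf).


W = 654.7230 kJ/kg
Q_in = 2571.8710 kJ/kg
eta = 0.2546 = 25.4571%

eta = 25.4571%


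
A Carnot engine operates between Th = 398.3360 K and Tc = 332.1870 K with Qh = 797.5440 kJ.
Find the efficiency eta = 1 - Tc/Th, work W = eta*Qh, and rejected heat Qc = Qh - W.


eta = 1 - 332.1870/398.3360 = 0.1661
W = 0.1661 * 797.5440 = 132.4428 kJ
Qc = 797.5440 - 132.4428 = 665.1012 kJ

eta = 16.6063%, W = 132.4428 kJ, Qc = 665.1012 kJ


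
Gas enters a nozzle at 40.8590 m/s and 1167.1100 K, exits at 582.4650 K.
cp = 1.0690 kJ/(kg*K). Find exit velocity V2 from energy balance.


dT = 584.6450 K
2*cp*1000*dT = 1249971.0100
V1^2 = 1669.4579
V2 = sqrt(1251640.4679) = 1118.7674 m/s

1118.7674 m/s


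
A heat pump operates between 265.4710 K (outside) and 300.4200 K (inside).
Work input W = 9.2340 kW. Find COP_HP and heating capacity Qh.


COP = 300.4200 / 34.9490 = 8.5960
Qh = 8.5960 * 9.2340 = 79.3750 kW

COP = 8.5960, Qh = 79.3750 kW


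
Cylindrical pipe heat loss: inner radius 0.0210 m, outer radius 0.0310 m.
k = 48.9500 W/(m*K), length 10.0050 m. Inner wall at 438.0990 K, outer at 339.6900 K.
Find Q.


dT = 98.4090 K
ln(ro/ri) = 0.3895
Q = 2*pi*48.9500*10.0050*98.4090 / 0.3895 = 777528.4718 W

777528.4718 W


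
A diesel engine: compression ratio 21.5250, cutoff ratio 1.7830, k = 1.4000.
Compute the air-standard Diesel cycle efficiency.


r^(k-1) = 3.4133
rc^k = 2.2470
eta = 0.6667 = 66.6715%

66.6715%


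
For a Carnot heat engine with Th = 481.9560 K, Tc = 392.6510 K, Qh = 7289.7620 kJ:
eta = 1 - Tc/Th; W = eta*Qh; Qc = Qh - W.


eta = 1 - 392.6510/481.9560 = 0.1853
W = 0.1853 * 7289.7620 = 1350.7710 kJ
Qc = 7289.7620 - 1350.7710 = 5938.9910 kJ

eta = 18.5297%, W = 1350.7710 kJ, Qc = 5938.9910 kJ


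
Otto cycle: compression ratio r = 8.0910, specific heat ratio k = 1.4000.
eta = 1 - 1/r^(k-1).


r^(k-1) = 2.3078
eta = 1 - 1/2.3078 = 0.5667 = 56.6690%

56.6690%


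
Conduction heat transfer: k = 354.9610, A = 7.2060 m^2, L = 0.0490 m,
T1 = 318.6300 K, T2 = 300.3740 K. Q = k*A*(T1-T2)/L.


dT = 18.2560 K
Q = 354.9610 * 7.2060 * 18.2560 / 0.0490 = 952981.4433 W

952981.4433 W


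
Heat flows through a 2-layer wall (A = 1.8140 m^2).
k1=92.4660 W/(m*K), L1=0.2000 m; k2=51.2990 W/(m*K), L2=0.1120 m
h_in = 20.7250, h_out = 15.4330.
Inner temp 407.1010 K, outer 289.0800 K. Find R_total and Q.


R_conv_in = 1/(20.7250*1.8140) = 0.0266
R_1 = 0.2000/(92.4660*1.8140) = 0.0012
R_2 = 0.1120/(51.2990*1.8140) = 0.0012
R_conv_out = 1/(15.4330*1.8140) = 0.0357
R_total = 0.0647 K/W
Q = 118.0210 / 0.0647 = 1823.6986 W

R_total = 0.0647 K/W, Q = 1823.6986 W


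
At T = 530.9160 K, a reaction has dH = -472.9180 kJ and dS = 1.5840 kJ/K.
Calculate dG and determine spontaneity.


T*dS = 530.9160 * 1.5840 = 840.9709 kJ
dG = -472.9180 - 840.9709 = -1313.8889 kJ (spontaneous)

dG = -1313.8889 kJ, spontaneous


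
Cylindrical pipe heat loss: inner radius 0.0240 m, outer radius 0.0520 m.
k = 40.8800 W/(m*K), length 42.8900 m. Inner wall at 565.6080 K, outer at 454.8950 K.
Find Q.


dT = 110.7130 K
ln(ro/ri) = 0.7732
Q = 2*pi*40.8800*42.8900*110.7130 / 0.7732 = 1577463.2673 W

1577463.2673 W


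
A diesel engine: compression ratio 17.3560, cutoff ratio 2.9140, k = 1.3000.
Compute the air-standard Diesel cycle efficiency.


r^(k-1) = 2.3542
rc^k = 4.0164
eta = 0.4850 = 48.5046%

48.5046%


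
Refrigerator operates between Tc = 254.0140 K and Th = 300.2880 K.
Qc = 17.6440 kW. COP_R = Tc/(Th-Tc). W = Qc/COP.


COP = 254.0140 / 46.2740 = 5.4893
W = 17.6440 / 5.4893 = 3.2142 kW

COP = 5.4893, W = 3.2142 kW


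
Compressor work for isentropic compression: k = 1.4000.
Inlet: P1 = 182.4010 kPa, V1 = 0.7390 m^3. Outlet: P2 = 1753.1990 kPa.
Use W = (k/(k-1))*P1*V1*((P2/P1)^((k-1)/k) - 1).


(k-1)/k = 0.2857
(P2/P1)^exp = 1.9090
W = 3.5000 * 182.4010 * 0.7390 * (1.9090 - 1) = 428.8383 kJ

428.8383 kJ


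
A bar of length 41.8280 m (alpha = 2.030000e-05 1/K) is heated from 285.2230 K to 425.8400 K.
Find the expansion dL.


dT = 140.6170 K
dL = 2.030000e-05 * 41.8280 * 140.6170 = 0.119399 m
L_final = 41.947399 m

dL = 0.119399 m


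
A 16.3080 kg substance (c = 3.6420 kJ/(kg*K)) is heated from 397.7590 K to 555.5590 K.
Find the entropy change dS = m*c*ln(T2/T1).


T2/T1 = 1.3967
ln(T2/T1) = 0.3341
dS = 16.3080 * 3.6420 * 0.3341 = 19.8451 kJ/K

19.8451 kJ/K


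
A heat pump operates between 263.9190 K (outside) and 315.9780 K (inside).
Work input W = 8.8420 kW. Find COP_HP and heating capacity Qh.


COP = 315.9780 / 52.0590 = 6.0696
Qh = 6.0696 * 8.8420 = 53.6675 kW

COP = 6.0696, Qh = 53.6675 kW


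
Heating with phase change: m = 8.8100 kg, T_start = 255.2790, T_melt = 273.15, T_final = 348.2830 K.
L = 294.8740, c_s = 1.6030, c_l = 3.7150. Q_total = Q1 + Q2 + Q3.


Q1 (sensible, solid) = 8.8100 * 1.6030 * 17.8710 = 252.3819 kJ
Q2 (latent) = 8.8100 * 294.8740 = 2597.8399 kJ
Q3 (sensible, liquid) = 8.8100 * 3.7150 * 75.1330 = 2459.0392 kJ
Q_total = 5309.2611 kJ

5309.2611 kJ


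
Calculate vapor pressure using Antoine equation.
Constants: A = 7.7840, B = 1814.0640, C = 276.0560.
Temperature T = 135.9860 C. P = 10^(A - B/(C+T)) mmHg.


C+T = 412.0420
B/(C+T) = 4.4026
log10(P) = 7.7840 - 4.4026 = 3.3814
P = 10^3.3814 = 2406.4722 mmHg

2406.4722 mmHg


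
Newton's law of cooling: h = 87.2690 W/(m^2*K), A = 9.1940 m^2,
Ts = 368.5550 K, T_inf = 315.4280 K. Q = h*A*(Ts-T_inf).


dT = 53.1270 K
Q = 87.2690 * 9.1940 * 53.1270 = 42626.5115 W

42626.5115 W


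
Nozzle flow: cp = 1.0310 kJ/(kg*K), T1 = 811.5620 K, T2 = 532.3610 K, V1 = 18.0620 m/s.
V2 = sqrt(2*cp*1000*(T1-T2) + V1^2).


dT = 279.2010 K
2*cp*1000*dT = 575712.4620
V1^2 = 326.2358
V2 = sqrt(576038.6978) = 758.9721 m/s

758.9721 m/s


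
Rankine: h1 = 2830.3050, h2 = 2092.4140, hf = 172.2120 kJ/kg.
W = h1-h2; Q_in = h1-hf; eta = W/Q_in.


W = 737.8910 kJ/kg
Q_in = 2658.0930 kJ/kg
eta = 0.2776 = 27.7602%

eta = 27.7602%


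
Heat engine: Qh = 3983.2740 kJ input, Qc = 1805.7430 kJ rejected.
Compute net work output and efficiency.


W = 3983.2740 - 1805.7430 = 2177.5310 kJ
eta = 2177.5310 / 3983.2740 = 0.5467 = 54.6669%

W = 2177.5310 kJ, eta = 54.6669%


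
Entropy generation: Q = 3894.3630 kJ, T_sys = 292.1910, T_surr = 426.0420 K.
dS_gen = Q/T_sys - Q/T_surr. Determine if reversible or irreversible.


dS_sys = 3894.3630/292.1910 = 13.3281 kJ/K
dS_surr = -3894.3630/426.0420 = -9.1408 kJ/K
dS_gen = 13.3281 - 9.1408 = 4.1873 kJ/K (irreversible)

dS_gen = 4.1873 kJ/K, irreversible


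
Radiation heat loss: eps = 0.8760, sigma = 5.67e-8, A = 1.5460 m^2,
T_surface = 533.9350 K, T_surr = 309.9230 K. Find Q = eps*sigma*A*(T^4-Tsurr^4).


T^4 = 8.1274e+10
Tsurr^4 = 9.2260e+09
Q = 0.8760 * 5.67e-8 * 1.5460 * 7.2048e+10 = 5532.4886 W

5532.4886 W


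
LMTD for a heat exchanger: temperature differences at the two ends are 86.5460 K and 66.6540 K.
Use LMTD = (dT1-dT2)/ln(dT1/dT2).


dT1/dT2 = 1.2984
ln(dT1/dT2) = 0.2612
LMTD = 19.8920 / 0.2612 = 76.1676 K

76.1676 K


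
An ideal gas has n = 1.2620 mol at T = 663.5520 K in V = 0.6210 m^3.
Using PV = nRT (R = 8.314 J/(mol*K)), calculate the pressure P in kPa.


P = nRT/V = 1.2620 * 8.314 * 663.5520 / 0.6210
= 6962.1654 / 0.6210 = 11211.2165 Pa = 11.2112 kPa

11.2112 kPa


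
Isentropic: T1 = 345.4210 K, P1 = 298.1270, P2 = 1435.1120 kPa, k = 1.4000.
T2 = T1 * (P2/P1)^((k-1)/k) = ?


(k-1)/k = 0.2857
(P2/P1)^exp = 1.5667
T2 = 345.4210 * 1.5667 = 541.1832 K

541.1832 K


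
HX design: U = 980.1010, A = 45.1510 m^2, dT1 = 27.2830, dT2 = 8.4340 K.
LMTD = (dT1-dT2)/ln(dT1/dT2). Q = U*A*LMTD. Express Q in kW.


LMTD = 16.0555 K
Q = 980.1010 * 45.1510 * 16.0555 = 710495.1949 W = 710.4952 kW

710.4952 kW


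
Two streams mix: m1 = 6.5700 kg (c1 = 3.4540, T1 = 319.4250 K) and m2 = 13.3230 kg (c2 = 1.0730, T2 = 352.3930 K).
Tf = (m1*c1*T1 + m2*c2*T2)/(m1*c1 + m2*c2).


num = 12286.3032
den = 36.9884
Tf = 332.1668 K

332.1668 K


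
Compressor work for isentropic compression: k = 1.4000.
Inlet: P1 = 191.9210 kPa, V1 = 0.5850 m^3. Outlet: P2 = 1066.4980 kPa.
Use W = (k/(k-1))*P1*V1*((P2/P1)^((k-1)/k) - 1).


(k-1)/k = 0.2857
(P2/P1)^exp = 1.6323
W = 3.5000 * 191.9210 * 0.5850 * (1.6323 - 1) = 248.4834 kJ

248.4834 kJ


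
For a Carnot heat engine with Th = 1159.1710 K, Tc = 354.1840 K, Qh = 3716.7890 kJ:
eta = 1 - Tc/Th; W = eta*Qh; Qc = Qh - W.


eta = 1 - 354.1840/1159.1710 = 0.6945
W = 0.6945 * 3716.7890 = 2581.1264 kJ
Qc = 3716.7890 - 2581.1264 = 1135.6626 kJ

eta = 69.4451%, W = 2581.1264 kJ, Qc = 1135.6626 kJ


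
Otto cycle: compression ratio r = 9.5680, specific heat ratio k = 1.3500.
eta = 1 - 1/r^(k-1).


r^(k-1) = 2.2044
eta = 1 - 1/2.2044 = 0.5464 = 54.6359%

54.6359%


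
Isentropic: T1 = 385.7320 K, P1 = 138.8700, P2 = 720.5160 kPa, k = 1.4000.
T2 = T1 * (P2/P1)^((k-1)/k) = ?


(k-1)/k = 0.2857
(P2/P1)^exp = 1.6006
T2 = 385.7320 * 1.6006 = 617.4211 K

617.4211 K


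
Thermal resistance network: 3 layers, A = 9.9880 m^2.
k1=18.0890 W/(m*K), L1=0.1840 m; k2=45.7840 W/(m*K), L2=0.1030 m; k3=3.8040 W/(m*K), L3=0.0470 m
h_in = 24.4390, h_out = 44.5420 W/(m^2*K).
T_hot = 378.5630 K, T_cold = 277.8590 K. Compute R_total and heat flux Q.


R_conv_in = 1/(24.4390*9.9880) = 0.0041
R_1 = 0.1840/(18.0890*9.9880) = 0.0010
R_2 = 0.1030/(45.7840*9.9880) = 0.0002
R_3 = 0.0470/(3.8040*9.9880) = 0.0012
R_conv_out = 1/(44.5420*9.9880) = 0.0022
R_total = 0.0088 K/W
Q = 100.7040 / 0.0088 = 11410.9770 W

R_total = 0.0088 K/W, Q = 11410.9770 W


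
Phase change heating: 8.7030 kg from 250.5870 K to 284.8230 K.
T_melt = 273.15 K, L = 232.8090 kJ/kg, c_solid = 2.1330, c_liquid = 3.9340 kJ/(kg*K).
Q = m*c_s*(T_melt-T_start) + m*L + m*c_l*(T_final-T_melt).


Q1 (sensible, solid) = 8.7030 * 2.1330 * 22.5630 = 418.8482 kJ
Q2 (latent) = 8.7030 * 232.8090 = 2026.1367 kJ
Q3 (sensible, liquid) = 8.7030 * 3.9340 * 11.6730 = 399.6555 kJ
Q_total = 2844.6405 kJ

2844.6405 kJ


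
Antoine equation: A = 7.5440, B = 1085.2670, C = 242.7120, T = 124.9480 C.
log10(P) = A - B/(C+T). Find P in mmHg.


C+T = 367.6600
B/(C+T) = 2.9518
log10(P) = 7.5440 - 2.9518 = 4.5922
P = 10^4.5922 = 39100.0816 mmHg

39100.0816 mmHg


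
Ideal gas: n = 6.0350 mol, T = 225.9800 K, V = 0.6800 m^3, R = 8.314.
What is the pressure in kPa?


P = nRT/V = 6.0350 * 8.314 * 225.9800 / 0.6800
= 11338.5442 / 0.6800 = 16674.3298 Pa = 16.6743 kPa

16.6743 kPa


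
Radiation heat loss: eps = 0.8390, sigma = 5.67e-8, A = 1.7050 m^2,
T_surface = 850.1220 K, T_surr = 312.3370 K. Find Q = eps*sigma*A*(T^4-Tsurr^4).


T^4 = 5.2231e+11
Tsurr^4 = 9.5169e+09
Q = 0.8390 * 5.67e-8 * 1.7050 * 5.1279e+11 = 41591.8490 W

41591.8490 W


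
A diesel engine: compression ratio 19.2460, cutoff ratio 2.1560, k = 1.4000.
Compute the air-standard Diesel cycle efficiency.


r^(k-1) = 3.2639
rc^k = 2.9316
eta = 0.6343 = 63.4321%

63.4321%


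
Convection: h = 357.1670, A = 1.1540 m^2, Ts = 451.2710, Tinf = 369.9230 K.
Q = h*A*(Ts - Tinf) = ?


dT = 81.3480 K
Q = 357.1670 * 1.1540 * 81.3480 = 33529.2636 W

33529.2636 W


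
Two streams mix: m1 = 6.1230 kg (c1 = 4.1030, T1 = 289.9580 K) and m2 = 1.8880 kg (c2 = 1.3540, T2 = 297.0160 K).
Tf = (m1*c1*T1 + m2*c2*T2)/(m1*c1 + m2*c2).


num = 8043.7963
den = 27.6790
Tf = 290.6099 K

290.6099 K


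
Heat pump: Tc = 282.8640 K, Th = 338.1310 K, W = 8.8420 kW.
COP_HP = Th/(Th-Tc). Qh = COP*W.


COP = 338.1310 / 55.2670 = 6.1181
Qh = 6.1181 * 8.8420 = 54.0966 kW

COP = 6.1181, Qh = 54.0966 kW


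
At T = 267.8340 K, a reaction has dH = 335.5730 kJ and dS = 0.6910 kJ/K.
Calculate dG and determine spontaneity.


T*dS = 267.8340 * 0.6910 = 185.0733 kJ
dG = 335.5730 - 185.0733 = 150.4997 kJ (non-spontaneous)

dG = 150.4997 kJ, non-spontaneous


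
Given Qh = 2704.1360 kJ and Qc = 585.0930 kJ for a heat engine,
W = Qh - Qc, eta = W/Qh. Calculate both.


W = 2704.1360 - 585.0930 = 2119.0430 kJ
eta = 2119.0430 / 2704.1360 = 0.7836 = 78.3630%

W = 2119.0430 kJ, eta = 78.3630%


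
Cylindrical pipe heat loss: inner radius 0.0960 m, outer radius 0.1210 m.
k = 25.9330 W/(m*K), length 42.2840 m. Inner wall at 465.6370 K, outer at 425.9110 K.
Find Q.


dT = 39.7260 K
ln(ro/ri) = 0.2314
Q = 2*pi*25.9330*42.2840*39.7260 / 0.2314 = 1182607.6737 W

1182607.6737 W


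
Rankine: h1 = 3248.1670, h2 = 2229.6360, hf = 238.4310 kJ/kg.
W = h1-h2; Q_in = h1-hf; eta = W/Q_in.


W = 1018.5310 kJ/kg
Q_in = 3009.7360 kJ/kg
eta = 0.3384 = 33.8412%

eta = 33.8412%


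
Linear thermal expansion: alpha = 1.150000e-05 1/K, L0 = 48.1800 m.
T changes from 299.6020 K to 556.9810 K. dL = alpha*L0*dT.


dT = 257.3790 K
dL = 1.150000e-05 * 48.1800 * 257.3790 = 0.142606 m
L_final = 48.322606 m

dL = 0.142606 m


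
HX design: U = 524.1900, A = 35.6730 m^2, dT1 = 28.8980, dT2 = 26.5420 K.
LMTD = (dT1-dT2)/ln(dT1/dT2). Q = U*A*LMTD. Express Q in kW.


LMTD = 27.7033 K
Q = 524.1900 * 35.6730 * 27.7033 = 518036.0098 W = 518.0360 kW

518.0360 kW


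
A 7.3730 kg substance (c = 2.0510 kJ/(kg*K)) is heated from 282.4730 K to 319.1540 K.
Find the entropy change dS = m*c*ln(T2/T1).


T2/T1 = 1.1299
ln(T2/T1) = 0.1221
dS = 7.3730 * 2.0510 * 0.1221 = 1.8463 kJ/K

1.8463 kJ/K


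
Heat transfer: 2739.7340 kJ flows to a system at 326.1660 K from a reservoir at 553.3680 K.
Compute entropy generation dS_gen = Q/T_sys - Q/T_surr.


dS_sys = 2739.7340/326.1660 = 8.3998 kJ/K
dS_surr = -2739.7340/553.3680 = -4.9510 kJ/K
dS_gen = 8.3998 - 4.9510 = 3.4488 kJ/K (irreversible)

dS_gen = 3.4488 kJ/K, irreversible


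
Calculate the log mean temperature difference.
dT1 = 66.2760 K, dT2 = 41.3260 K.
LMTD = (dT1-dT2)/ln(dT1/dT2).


dT1/dT2 = 1.6037
ln(dT1/dT2) = 0.4723
LMTD = 24.9500 / 0.4723 = 52.8226 K

52.8226 K


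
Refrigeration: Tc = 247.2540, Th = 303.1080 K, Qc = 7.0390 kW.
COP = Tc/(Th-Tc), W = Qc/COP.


COP = 247.2540 / 55.8540 = 4.4268
W = 7.0390 / 4.4268 = 1.5901 kW

COP = 4.4268, W = 1.5901 kW


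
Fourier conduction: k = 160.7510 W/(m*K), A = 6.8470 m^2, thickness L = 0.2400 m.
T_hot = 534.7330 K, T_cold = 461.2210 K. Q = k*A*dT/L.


dT = 73.5120 K
Q = 160.7510 * 6.8470 * 73.5120 / 0.2400 = 337132.8003 W

337132.8003 W


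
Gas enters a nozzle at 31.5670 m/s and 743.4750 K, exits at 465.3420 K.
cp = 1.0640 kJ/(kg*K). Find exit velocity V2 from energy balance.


dT = 278.1330 K
2*cp*1000*dT = 591867.0240
V1^2 = 996.4755
V2 = sqrt(592863.4995) = 769.9763 m/s

769.9763 m/s


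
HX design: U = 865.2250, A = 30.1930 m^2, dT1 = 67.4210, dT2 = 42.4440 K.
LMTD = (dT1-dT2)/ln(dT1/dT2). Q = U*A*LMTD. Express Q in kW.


LMTD = 53.9727 K
Q = 865.2250 * 30.1930 * 53.9727 = 1409968.7316 W = 1409.9687 kW

1409.9687 kW


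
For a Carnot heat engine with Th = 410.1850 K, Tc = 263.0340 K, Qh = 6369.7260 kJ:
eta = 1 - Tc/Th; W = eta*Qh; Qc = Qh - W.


eta = 1 - 263.0340/410.1850 = 0.3587
W = 0.3587 * 6369.7260 = 2285.0947 kJ
Qc = 6369.7260 - 2285.0947 = 4084.6313 kJ

eta = 35.8743%, W = 2285.0947 kJ, Qc = 4084.6313 kJ


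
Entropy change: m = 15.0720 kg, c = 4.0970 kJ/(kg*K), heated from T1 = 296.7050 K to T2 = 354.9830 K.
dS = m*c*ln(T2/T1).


T2/T1 = 1.1964
ln(T2/T1) = 0.1793
dS = 15.0720 * 4.0970 * 0.1793 = 11.0737 kJ/K

11.0737 kJ/K


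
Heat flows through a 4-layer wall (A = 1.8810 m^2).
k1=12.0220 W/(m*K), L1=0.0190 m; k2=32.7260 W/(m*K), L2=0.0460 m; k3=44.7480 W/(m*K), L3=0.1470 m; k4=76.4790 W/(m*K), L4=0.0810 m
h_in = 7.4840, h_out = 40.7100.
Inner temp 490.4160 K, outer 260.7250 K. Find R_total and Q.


R_conv_in = 1/(7.4840*1.8810) = 0.0710
R_1 = 0.0190/(12.0220*1.8810) = 0.0008
R_2 = 0.0460/(32.7260*1.8810) = 0.0007
R_3 = 0.1470/(44.7480*1.8810) = 0.0017
R_4 = 0.0810/(76.4790*1.8810) = 0.0006
R_conv_out = 1/(40.7100*1.8810) = 0.0131
R_total = 0.0880 K/W
Q = 229.6910 / 0.0880 = 2610.3679 W

R_total = 0.0880 K/W, Q = 2610.3679 W


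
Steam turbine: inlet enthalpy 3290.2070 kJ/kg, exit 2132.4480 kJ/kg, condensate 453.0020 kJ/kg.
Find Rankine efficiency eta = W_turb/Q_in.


W = 1157.7590 kJ/kg
Q_in = 2837.2050 kJ/kg
eta = 0.4081 = 40.8063%

eta = 40.8063%


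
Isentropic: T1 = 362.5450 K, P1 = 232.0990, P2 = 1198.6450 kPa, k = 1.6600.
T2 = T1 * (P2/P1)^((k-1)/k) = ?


(k-1)/k = 0.3976
(P2/P1)^exp = 1.9208
T2 = 362.5450 * 1.9208 = 696.3871 K

696.3871 K


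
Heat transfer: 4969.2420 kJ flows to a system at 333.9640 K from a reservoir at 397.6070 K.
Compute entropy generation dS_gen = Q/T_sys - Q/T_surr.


dS_sys = 4969.2420/333.9640 = 14.8796 kJ/K
dS_surr = -4969.2420/397.6070 = -12.4979 kJ/K
dS_gen = 14.8796 - 12.4979 = 2.3817 kJ/K (irreversible)

dS_gen = 2.3817 kJ/K, irreversible


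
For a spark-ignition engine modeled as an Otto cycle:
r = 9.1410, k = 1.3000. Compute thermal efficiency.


r^(k-1) = 1.9422
eta = 1 - 1/1.9422 = 0.4851 = 48.5125%

48.5125%


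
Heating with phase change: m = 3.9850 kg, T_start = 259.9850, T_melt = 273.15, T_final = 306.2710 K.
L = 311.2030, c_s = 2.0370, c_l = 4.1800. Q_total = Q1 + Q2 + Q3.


Q1 (sensible, solid) = 3.9850 * 2.0370 * 13.1650 = 106.8662 kJ
Q2 (latent) = 3.9850 * 311.2030 = 1240.1440 kJ
Q3 (sensible, liquid) = 3.9850 * 4.1800 * 33.1210 = 551.7064 kJ
Q_total = 1898.7166 kJ

1898.7166 kJ


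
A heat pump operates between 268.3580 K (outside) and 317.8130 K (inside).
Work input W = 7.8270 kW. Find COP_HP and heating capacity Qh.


COP = 317.8130 / 49.4550 = 6.4263
Qh = 6.4263 * 7.8270 = 50.2987 kW

COP = 6.4263, Qh = 50.2987 kW


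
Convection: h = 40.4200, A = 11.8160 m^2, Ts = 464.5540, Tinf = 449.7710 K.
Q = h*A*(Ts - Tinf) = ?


dT = 14.7830 K
Q = 40.4200 * 11.8160 * 14.7830 = 7060.4010 W

7060.4010 W


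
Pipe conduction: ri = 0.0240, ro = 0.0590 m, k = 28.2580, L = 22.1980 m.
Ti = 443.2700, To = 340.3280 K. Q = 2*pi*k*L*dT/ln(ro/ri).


dT = 102.9420 K
ln(ro/ri) = 0.8995
Q = 2*pi*28.2580*22.1980*102.9420 / 0.8995 = 451060.1728 W

451060.1728 W


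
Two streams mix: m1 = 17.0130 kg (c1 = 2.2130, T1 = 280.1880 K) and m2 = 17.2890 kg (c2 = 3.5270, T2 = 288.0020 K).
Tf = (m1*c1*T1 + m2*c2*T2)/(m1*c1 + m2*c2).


num = 28110.8867
den = 98.6281
Tf = 285.0191 K

285.0191 K


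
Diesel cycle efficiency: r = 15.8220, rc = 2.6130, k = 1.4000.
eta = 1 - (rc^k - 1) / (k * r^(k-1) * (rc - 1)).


r^(k-1) = 3.0179
rc^k = 3.8370
eta = 0.5837 = 58.3709%

58.3709%


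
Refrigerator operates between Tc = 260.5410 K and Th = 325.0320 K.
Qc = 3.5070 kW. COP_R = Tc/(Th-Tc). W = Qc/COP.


COP = 260.5410 / 64.4910 = 4.0400
W = 3.5070 / 4.0400 = 0.8681 kW

COP = 4.0400, W = 0.8681 kW


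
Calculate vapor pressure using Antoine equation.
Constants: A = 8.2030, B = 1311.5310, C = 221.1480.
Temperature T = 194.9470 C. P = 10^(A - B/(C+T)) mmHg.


C+T = 416.0950
B/(C+T) = 3.1520
log10(P) = 8.2030 - 3.1520 = 5.0510
P = 10^5.0510 = 112460.7712 mmHg

112460.7712 mmHg


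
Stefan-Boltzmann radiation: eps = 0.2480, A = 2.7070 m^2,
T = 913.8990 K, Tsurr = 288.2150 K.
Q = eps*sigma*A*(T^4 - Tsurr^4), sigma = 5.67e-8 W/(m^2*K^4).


T^4 = 6.9758e+11
Tsurr^4 = 6.9003e+09
Q = 0.2480 * 5.67e-8 * 2.7070 * 6.9068e+11 = 26290.4778 W

26290.4778 W


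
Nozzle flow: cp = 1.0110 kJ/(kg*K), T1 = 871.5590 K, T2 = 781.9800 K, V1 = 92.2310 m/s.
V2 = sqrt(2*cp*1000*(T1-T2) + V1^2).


dT = 89.5790 K
2*cp*1000*dT = 181128.7380
V1^2 = 8506.5574
V2 = sqrt(189635.2954) = 435.4713 m/s

435.4713 m/s


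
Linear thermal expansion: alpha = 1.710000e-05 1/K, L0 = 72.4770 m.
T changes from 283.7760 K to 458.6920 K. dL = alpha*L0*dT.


dT = 174.9160 K
dL = 1.710000e-05 * 72.4770 * 174.9160 = 0.216783 m
L_final = 72.693783 m

dL = 0.216783 m


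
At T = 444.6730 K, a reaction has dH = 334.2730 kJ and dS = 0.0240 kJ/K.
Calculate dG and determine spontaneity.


T*dS = 444.6730 * 0.0240 = 10.6722 kJ
dG = 334.2730 - 10.6722 = 323.6008 kJ (non-spontaneous)

dG = 323.6008 kJ, non-spontaneous


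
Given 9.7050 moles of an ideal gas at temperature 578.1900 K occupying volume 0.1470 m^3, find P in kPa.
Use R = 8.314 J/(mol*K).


P = nRT/V = 9.7050 * 8.314 * 578.1900 / 0.1470
= 46652.6305 / 0.1470 = 317364.8331 Pa = 317.3648 kPa

317.3648 kPa


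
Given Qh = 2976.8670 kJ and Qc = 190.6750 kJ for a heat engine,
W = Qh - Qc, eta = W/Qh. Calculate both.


W = 2976.8670 - 190.6750 = 2786.1920 kJ
eta = 2786.1920 / 2976.8670 = 0.9359 = 93.5948%

W = 2786.1920 kJ, eta = 93.5948%


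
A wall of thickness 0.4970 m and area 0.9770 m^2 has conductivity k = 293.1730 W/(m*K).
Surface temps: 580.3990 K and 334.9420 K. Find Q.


dT = 245.4570 K
Q = 293.1730 * 0.9770 * 245.4570 / 0.4970 = 141461.2750 W

141461.2750 W


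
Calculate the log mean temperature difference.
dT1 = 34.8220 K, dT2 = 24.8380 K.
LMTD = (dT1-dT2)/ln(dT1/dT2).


dT1/dT2 = 1.4020
ln(dT1/dT2) = 0.3379
LMTD = 9.9840 / 0.3379 = 29.5494 K

29.5494 K


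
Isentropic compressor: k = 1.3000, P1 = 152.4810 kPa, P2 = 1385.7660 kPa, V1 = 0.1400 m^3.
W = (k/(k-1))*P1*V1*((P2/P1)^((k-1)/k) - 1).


(k-1)/k = 0.2308
(P2/P1)^exp = 1.6641
W = 4.3333 * 152.4810 * 0.1400 * (1.6641 - 1) = 61.4351 kJ

61.4351 kJ


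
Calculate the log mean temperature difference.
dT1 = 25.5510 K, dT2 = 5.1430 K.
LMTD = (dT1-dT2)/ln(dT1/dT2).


dT1/dT2 = 4.9681
ln(dT1/dT2) = 1.6030
LMTD = 20.4080 / 1.6030 = 12.7308 K

12.7308 K


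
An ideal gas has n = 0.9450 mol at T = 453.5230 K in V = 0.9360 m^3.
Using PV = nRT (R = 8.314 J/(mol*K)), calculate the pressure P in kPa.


P = nRT/V = 0.9450 * 8.314 * 453.5230 / 0.9360
= 3563.2078 / 0.9360 = 3806.8459 Pa = 3.8068 kPa

3.8068 kPa


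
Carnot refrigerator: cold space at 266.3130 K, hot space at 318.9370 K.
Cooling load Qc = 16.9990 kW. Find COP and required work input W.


COP = 266.3130 / 52.6240 = 5.0607
W = 16.9990 / 5.0607 = 3.3590 kW

COP = 5.0607, W = 3.3590 kW


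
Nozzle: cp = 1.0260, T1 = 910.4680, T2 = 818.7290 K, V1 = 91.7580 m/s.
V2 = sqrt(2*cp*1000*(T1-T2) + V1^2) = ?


dT = 91.7390 K
2*cp*1000*dT = 188248.4280
V1^2 = 8419.5306
V2 = sqrt(196667.9586) = 443.4726 m/s

443.4726 m/s


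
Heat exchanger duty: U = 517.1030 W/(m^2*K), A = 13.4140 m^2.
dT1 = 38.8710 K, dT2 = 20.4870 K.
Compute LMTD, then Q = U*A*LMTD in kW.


LMTD = 28.7045 K
Q = 517.1030 * 13.4140 * 28.7045 = 199106.1898 W = 199.1062 kW

199.1062 kW


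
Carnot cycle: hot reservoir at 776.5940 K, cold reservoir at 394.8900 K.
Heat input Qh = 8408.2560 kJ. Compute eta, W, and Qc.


eta = 1 - 394.8900/776.5940 = 0.4915
W = 0.4915 * 8408.2560 = 4132.7450 kJ
Qc = 8408.2560 - 4132.7450 = 4275.5110 kJ

eta = 49.1510%, W = 4132.7450 kJ, Qc = 4275.5110 kJ


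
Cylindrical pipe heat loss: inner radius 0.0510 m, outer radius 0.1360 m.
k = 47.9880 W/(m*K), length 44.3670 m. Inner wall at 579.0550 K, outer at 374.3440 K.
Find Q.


dT = 204.7110 K
ln(ro/ri) = 0.9808
Q = 2*pi*47.9880*44.3670*204.7110 / 0.9808 = 2792031.7453 W

2792031.7453 W


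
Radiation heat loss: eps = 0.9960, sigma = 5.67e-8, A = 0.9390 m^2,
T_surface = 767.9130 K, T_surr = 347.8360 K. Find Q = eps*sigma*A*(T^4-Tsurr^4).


T^4 = 3.4773e+11
Tsurr^4 = 1.4639e+10
Q = 0.9960 * 5.67e-8 * 0.9390 * 3.3310e+11 = 17663.5361 W

17663.5361 W


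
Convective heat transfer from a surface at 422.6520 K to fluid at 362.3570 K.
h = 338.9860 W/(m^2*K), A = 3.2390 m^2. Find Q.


dT = 60.2950 K
Q = 338.9860 * 3.2390 * 60.2950 = 66202.4421 W

66202.4421 W


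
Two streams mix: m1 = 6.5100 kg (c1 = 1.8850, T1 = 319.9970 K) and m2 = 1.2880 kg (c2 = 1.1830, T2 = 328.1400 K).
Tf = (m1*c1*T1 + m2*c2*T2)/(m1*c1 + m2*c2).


num = 4426.7834
den = 13.7951
Tf = 320.8964 K

320.8964 K


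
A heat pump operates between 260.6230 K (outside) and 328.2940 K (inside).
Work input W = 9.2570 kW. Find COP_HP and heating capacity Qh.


COP = 328.2940 / 67.6710 = 4.8513
Qh = 4.8513 * 9.2570 = 44.9087 kW

COP = 4.8513, Qh = 44.9087 kW


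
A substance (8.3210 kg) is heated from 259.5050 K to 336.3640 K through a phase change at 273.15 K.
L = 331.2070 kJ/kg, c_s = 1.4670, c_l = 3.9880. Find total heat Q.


Q1 (sensible, solid) = 8.3210 * 1.4670 * 13.6450 = 166.5632 kJ
Q2 (latent) = 8.3210 * 331.2070 = 2755.9734 kJ
Q3 (sensible, liquid) = 8.3210 * 3.9880 * 63.2140 = 2097.7027 kJ
Q_total = 5020.2394 kJ

5020.2394 kJ


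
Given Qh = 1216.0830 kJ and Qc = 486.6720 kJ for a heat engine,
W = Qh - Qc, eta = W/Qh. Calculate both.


W = 1216.0830 - 486.6720 = 729.4110 kJ
eta = 729.4110 / 1216.0830 = 0.5998 = 59.9804%

W = 729.4110 kJ, eta = 59.9804%


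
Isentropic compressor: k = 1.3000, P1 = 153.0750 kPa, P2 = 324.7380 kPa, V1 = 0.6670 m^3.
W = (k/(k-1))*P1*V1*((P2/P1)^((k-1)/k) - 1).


(k-1)/k = 0.2308
(P2/P1)^exp = 1.1895
W = 4.3333 * 153.0750 * 0.6670 * (1.1895 - 1) = 83.8558 kJ

83.8558 kJ


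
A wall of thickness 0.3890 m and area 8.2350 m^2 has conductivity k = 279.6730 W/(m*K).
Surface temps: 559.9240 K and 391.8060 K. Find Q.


dT = 168.1180 K
Q = 279.6730 * 8.2350 * 168.1180 / 0.3890 = 995356.7318 W

995356.7318 W


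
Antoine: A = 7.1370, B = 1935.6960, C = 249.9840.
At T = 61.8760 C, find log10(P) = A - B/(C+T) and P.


C+T = 311.8600
B/(C+T) = 6.2069
log10(P) = 7.1370 - 6.2069 = 0.9301
P = 10^0.9301 = 8.5126 mmHg

8.5126 mmHg


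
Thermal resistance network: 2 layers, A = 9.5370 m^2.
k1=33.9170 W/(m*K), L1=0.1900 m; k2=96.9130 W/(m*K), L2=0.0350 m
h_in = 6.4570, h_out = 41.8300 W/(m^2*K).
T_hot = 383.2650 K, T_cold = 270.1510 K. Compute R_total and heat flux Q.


R_conv_in = 1/(6.4570*9.5370) = 0.0162
R_1 = 0.1900/(33.9170*9.5370) = 0.0006
R_2 = 0.0350/(96.9130*9.5370) = 3.7868e-05
R_conv_out = 1/(41.8300*9.5370) = 0.0025
R_total = 0.0194 K/W
Q = 113.1140 / 0.0194 = 5839.3853 W

R_total = 0.0194 K/W, Q = 5839.3853 W


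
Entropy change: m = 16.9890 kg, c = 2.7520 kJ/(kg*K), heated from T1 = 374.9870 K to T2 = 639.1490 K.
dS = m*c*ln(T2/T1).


T2/T1 = 1.7045
ln(T2/T1) = 0.5332
dS = 16.9890 * 2.7520 * 0.5332 = 24.9312 kJ/K

24.9312 kJ/K


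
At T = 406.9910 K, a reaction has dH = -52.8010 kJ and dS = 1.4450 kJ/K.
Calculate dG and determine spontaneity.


T*dS = 406.9910 * 1.4450 = 588.1020 kJ
dG = -52.8010 - 588.1020 = -640.9030 kJ (spontaneous)

dG = -640.9030 kJ, spontaneous


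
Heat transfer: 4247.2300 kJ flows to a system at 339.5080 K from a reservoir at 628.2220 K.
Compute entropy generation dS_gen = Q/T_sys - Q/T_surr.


dS_sys = 4247.2300/339.5080 = 12.5100 kJ/K
dS_surr = -4247.2300/628.2220 = -6.7607 kJ/K
dS_gen = 12.5100 - 6.7607 = 5.7492 kJ/K (irreversible)

dS_gen = 5.7492 kJ/K, irreversible


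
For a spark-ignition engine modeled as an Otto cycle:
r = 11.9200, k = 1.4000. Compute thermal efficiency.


r^(k-1) = 2.6947
eta = 1 - 1/2.6947 = 0.6289 = 62.8901%

62.8901%


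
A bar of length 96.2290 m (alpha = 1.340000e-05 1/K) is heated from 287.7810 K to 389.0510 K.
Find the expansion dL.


dT = 101.2700 K
dL = 1.340000e-05 * 96.2290 * 101.2700 = 0.130584 m
L_final = 96.359584 m

dL = 0.130584 m


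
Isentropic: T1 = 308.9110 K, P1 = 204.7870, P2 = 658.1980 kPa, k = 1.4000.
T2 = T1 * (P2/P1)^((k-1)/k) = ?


(k-1)/k = 0.2857
(P2/P1)^exp = 1.3960
T2 = 308.9110 * 1.3960 = 431.2270 K

431.2270 K


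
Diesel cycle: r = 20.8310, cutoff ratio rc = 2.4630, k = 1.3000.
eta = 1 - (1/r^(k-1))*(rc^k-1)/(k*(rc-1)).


r^(k-1) = 2.4866
rc^k = 3.2278
eta = 0.5289 = 52.8945%

52.8945%


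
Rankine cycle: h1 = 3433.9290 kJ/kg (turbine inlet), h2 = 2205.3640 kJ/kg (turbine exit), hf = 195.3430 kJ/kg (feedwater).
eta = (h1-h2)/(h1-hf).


W = 1228.5650 kJ/kg
Q_in = 3238.5860 kJ/kg
eta = 0.3794 = 37.9352%

eta = 37.9352%


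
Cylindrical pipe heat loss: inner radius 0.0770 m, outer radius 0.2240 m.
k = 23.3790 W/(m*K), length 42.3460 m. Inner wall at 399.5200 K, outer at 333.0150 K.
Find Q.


dT = 66.5050 K
ln(ro/ri) = 1.0678
Q = 2*pi*23.3790*42.3460*66.5050 / 1.0678 = 387405.7382 W

387405.7382 W


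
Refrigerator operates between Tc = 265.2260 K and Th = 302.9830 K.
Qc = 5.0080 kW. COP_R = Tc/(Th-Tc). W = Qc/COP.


COP = 265.2260 / 37.7570 = 7.0246
W = 5.0080 / 7.0246 = 0.7129 kW

COP = 7.0246, W = 0.7129 kW


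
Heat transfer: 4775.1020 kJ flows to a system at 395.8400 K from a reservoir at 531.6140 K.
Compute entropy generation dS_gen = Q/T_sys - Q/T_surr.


dS_sys = 4775.1020/395.8400 = 12.0632 kJ/K
dS_surr = -4775.1020/531.6140 = -8.9823 kJ/K
dS_gen = 12.0632 - 8.9823 = 3.0809 kJ/K (irreversible)

dS_gen = 3.0809 kJ/K, irreversible


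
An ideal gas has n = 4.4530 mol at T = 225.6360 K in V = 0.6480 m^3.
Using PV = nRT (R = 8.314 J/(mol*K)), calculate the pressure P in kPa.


P = nRT/V = 4.4530 * 8.314 * 225.6360 / 0.6480
= 8353.5506 / 0.6480 = 12891.2818 Pa = 12.8913 kPa

12.8913 kPa


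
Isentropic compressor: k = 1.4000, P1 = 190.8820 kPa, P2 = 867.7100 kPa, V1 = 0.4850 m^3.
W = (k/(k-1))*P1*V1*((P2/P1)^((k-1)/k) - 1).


(k-1)/k = 0.2857
(P2/P1)^exp = 1.5413
W = 3.5000 * 190.8820 * 0.4850 * (1.5413 - 1) = 175.3947 kJ

175.3947 kJ


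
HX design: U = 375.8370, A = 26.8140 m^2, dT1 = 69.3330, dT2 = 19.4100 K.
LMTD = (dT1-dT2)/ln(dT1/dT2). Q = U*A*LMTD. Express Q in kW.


LMTD = 39.2127 K
Q = 375.8370 * 26.8140 * 39.2127 = 395173.8326 W = 395.1738 kW

395.1738 kW


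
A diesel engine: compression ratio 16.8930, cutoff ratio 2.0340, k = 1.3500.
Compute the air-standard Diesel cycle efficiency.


r^(k-1) = 2.6897
rc^k = 2.6078
eta = 0.5718 = 57.1768%

57.1768%


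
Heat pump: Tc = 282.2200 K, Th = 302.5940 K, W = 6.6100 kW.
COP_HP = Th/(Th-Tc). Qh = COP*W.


COP = 302.5940 / 20.3740 = 14.8520
Qh = 14.8520 * 6.6100 = 98.1715 kW

COP = 14.8520, Qh = 98.1715 kW


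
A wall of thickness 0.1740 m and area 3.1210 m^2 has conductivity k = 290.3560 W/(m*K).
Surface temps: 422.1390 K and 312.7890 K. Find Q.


dT = 109.3500 K
Q = 290.3560 * 3.1210 * 109.3500 / 0.1740 = 569500.5038 W

569500.5038 W


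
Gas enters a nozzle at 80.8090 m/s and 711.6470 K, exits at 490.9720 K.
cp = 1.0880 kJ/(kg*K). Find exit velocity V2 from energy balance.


dT = 220.6750 K
2*cp*1000*dT = 480188.8000
V1^2 = 6530.0945
V2 = sqrt(486718.8945) = 697.6524 m/s

697.6524 m/s


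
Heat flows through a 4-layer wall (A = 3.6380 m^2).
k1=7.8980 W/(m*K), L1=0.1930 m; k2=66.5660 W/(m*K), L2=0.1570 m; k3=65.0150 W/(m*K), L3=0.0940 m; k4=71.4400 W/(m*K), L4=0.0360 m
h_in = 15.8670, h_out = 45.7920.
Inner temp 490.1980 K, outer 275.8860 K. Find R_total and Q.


R_conv_in = 1/(15.8670*3.6380) = 0.0173
R_1 = 0.1930/(7.8980*3.6380) = 0.0067
R_2 = 0.1570/(66.5660*3.6380) = 0.0006
R_3 = 0.0940/(65.0150*3.6380) = 0.0004
R_4 = 0.0360/(71.4400*3.6380) = 0.0001
R_conv_out = 1/(45.7920*3.6380) = 0.0060
R_total = 0.0312 K/W
Q = 214.3120 / 0.0312 = 6862.8659 W

R_total = 0.0312 K/W, Q = 6862.8659 W


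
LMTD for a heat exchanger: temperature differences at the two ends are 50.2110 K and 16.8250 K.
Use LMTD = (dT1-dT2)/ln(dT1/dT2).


dT1/dT2 = 2.9843
ln(dT1/dT2) = 1.0934
LMTD = 33.3860 / 1.0934 = 30.5350 K

30.5350 K


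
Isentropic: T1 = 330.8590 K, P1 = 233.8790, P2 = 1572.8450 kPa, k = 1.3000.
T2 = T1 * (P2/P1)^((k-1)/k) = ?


(k-1)/k = 0.2308
(P2/P1)^exp = 1.5524
T2 = 330.8590 * 1.5524 = 513.6289 K

513.6289 K


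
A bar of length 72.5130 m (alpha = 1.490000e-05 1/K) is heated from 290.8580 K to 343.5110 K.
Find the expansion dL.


dT = 52.6530 K
dL = 1.490000e-05 * 72.5130 * 52.6530 = 0.056889 m
L_final = 72.569889 m

dL = 0.056889 m


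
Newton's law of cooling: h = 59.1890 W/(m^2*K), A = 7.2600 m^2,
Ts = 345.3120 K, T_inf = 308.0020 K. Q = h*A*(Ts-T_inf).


dT = 37.3100 K
Q = 59.1890 * 7.2600 * 37.3100 = 16032.5599 W

16032.5599 W


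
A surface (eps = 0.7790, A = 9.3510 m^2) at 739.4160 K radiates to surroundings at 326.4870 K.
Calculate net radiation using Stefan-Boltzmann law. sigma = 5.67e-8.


T^4 = 2.9892e+11
Tsurr^4 = 1.1362e+10
Q = 0.7790 * 5.67e-8 * 9.3510 * 2.8756e+11 = 118769.2731 W

118769.2731 W


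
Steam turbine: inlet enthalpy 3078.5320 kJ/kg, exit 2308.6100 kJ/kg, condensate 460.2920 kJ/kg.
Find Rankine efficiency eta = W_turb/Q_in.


W = 769.9220 kJ/kg
Q_in = 2618.2400 kJ/kg
eta = 0.2941 = 29.4061%

eta = 29.4061%


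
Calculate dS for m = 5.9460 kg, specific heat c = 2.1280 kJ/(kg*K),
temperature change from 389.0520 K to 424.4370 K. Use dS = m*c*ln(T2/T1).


T2/T1 = 1.0910
ln(T2/T1) = 0.0871
dS = 5.9460 * 2.1280 * 0.0871 = 1.1015 kJ/K

1.1015 kJ/K


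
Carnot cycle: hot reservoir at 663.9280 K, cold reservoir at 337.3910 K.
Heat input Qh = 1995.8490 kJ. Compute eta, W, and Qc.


eta = 1 - 337.3910/663.9280 = 0.4918
W = 0.4918 * 1995.8490 = 981.6103 kJ
Qc = 1995.8490 - 981.6103 = 1014.2387 kJ

eta = 49.1826%, W = 981.6103 kJ, Qc = 1014.2387 kJ


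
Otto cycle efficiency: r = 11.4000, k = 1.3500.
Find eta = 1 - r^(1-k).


r^(k-1) = 2.3438
eta = 1 - 1/2.3438 = 0.5733 = 57.3339%

57.3339%


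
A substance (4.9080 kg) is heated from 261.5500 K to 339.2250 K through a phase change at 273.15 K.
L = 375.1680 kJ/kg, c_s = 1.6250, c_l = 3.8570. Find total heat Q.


Q1 (sensible, solid) = 4.9080 * 1.6250 * 11.6000 = 92.5158 kJ
Q2 (latent) = 4.9080 * 375.1680 = 1841.3245 kJ
Q3 (sensible, liquid) = 4.9080 * 3.8570 * 66.0750 = 1250.8101 kJ
Q_total = 3184.6504 kJ

3184.6504 kJ


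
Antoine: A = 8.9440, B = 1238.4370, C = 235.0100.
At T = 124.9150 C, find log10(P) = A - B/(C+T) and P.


C+T = 359.9250
B/(C+T) = 3.4408
log10(P) = 8.9440 - 3.4408 = 5.5032
P = 10^5.5032 = 318552.0357 mmHg

318552.0357 mmHg


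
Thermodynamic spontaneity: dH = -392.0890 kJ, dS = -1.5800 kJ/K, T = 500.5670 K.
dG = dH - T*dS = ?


T*dS = 500.5670 * -1.5800 = -790.8959 kJ
dG = -392.0890 + 790.8959 = 398.8069 kJ (non-spontaneous)

dG = 398.8069 kJ, non-spontaneous


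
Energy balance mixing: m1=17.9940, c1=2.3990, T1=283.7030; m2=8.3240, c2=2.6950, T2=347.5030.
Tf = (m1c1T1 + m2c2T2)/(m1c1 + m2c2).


num = 20042.3767
den = 65.6008
Tf = 305.5204 K

305.5204 K


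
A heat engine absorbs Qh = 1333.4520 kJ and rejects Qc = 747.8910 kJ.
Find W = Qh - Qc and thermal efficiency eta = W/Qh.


W = 1333.4520 - 747.8910 = 585.5610 kJ
eta = 585.5610 / 1333.4520 = 0.4391 = 43.9132%

W = 585.5610 kJ, eta = 43.9132%


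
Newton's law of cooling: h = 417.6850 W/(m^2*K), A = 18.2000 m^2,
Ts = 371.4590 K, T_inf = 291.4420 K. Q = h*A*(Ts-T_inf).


dT = 80.0170 K
Q = 417.6850 * 18.2000 * 80.0170 = 608278.5917 W

608278.5917 W


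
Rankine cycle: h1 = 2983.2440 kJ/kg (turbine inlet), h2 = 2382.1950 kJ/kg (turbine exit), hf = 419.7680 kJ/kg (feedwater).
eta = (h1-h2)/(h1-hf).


W = 601.0490 kJ/kg
Q_in = 2563.4760 kJ/kg
eta = 0.2345 = 23.4466%

eta = 23.4466%


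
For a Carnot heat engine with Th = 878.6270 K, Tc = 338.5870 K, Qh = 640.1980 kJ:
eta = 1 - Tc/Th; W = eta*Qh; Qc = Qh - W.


eta = 1 - 338.5870/878.6270 = 0.6146
W = 0.6146 * 640.1980 = 393.4918 kJ
Qc = 640.1980 - 393.4918 = 246.7062 kJ

eta = 61.4641%, W = 393.4918 kJ, Qc = 246.7062 kJ


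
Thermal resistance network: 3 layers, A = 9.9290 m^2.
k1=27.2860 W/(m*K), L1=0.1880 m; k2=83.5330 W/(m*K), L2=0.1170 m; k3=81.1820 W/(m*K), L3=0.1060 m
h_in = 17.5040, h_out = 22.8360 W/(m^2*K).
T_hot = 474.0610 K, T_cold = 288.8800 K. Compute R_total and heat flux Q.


R_conv_in = 1/(17.5040*9.9290) = 0.0058
R_1 = 0.1880/(27.2860*9.9290) = 0.0007
R_2 = 0.1170/(83.5330*9.9290) = 0.0001
R_3 = 0.1060/(81.1820*9.9290) = 0.0001
R_conv_out = 1/(22.8360*9.9290) = 0.0044
R_total = 0.0111 K/W
Q = 185.1810 / 0.0111 = 16636.9715 W

R_total = 0.0111 K/W, Q = 16636.9715 W


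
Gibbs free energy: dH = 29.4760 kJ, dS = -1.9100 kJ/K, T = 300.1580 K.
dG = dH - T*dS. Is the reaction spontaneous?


T*dS = 300.1580 * -1.9100 = -573.3018 kJ
dG = 29.4760 + 573.3018 = 602.7778 kJ (non-spontaneous)

dG = 602.7778 kJ, non-spontaneous


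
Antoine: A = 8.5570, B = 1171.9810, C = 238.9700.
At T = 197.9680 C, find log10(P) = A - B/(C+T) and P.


C+T = 436.9380
B/(C+T) = 2.6823
log10(P) = 8.5570 - 2.6823 = 5.8747
P = 10^5.8747 = 749446.6663 mmHg

749446.6663 mmHg


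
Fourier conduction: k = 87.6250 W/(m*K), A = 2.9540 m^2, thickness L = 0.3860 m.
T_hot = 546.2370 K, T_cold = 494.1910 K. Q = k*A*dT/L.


dT = 52.0460 K
Q = 87.6250 * 2.9540 * 52.0460 / 0.3860 = 34901.0566 W

34901.0566 W


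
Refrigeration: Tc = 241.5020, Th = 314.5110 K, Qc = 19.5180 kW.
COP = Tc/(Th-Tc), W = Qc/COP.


COP = 241.5020 / 73.0090 = 3.3078
W = 19.5180 / 3.3078 = 5.9005 kW

COP = 3.3078, W = 5.9005 kW
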